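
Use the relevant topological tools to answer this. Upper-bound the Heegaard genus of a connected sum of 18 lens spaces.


Heegaard genus satisfies g(A#B) <= g(A) + g(B).
Each lens space has g = 1.
Upper bound: 18 * 1 = 18

18


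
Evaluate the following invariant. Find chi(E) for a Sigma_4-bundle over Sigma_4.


For a fiber bundle F -> E -> B (with CW structure): chi(E) = chi(B) * chi(F).
chi(Sigma_4) = -6, chi(Sigma_4) = -6.
chi(E) = (-6) * (-6) = 36

36


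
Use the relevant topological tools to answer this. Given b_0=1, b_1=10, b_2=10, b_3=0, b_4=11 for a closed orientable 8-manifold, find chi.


By Poincare duality b_k = b_{8-k}, so full Betti numbers: b_0=1, b_1=10, b_2=10, b_3=0, b_4=11, b_5=0, b_6=10, b_7=10, b_8=1.
chi = sum (-1)^k b_k = 13

13


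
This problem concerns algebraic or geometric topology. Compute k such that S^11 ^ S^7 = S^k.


S^m ^ S^n = S^{m+n}.
k = 11 + 7 = 18

18


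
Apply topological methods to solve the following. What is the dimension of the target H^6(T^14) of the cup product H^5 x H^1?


Cup product: H^p x H^q -> H^{p+q}; here p+q = 5+1 = 6.
rank H^k(T^n) = C(n,k).
C(14,6) = 3003

3003


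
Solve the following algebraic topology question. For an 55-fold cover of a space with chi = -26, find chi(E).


For a finite covering: chi(E) = (number of sheets) * chi(B).
chi(E) = 55 * (-26) = -1430

-1430


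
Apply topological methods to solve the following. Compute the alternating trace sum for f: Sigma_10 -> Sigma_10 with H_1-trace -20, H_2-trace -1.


L(f) = tr(f_0*) - tr(f_1*) + tr(f_2*).
= 1 - (-20) + (-1)
= 20

20


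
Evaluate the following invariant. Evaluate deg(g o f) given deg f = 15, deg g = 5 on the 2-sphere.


Degree is multiplicative under composition: deg(g o f) = deg(g) * deg(f).
= 5 * 15 = 75

75


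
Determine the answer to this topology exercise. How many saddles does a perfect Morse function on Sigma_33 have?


A perfect Morse function has m_k = b_k.
For Sigma_33: b_0=1, b_1=2g=66, b_2=1.
Saddles m_1 = 2g = 66

66


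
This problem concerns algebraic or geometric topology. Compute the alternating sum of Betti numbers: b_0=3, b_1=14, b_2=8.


chi = sum_k (-1)^k b_k.
= (3) + (-14) + (8)
= -3

-3


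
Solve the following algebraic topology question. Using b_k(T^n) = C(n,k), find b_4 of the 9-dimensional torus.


By the Kunneth formula, b_k(T^n) = C(n,k).
b_4(T^9) = C(9,4).
C(9,4) = 9!/(4!*5!) = 126

126


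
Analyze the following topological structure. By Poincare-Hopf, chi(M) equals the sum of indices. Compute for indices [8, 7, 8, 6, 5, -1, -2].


Poincare-Hopf: chi(M) = sum of indices of zeros.
chi = (8) + (7) + (8) + (6) + (5) + (-1) + (-2) = 31

31


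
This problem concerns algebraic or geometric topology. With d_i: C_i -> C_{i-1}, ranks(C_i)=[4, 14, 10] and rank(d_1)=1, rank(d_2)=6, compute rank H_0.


rank H_k = rank(ker d_k) - rank(im d_{k+1}).
rank(ker d_0) = rank(C_0) - rank(d_0) = 4 - 0 = 4.
rank(im d_{0+1}) = 1.
rank H_0 = 4 - 1 = 3

3


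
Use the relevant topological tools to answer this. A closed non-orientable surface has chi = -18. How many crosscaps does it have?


chi = 2 - k for closed non-orientable surfaces with k crosscaps.
-18 = 2 - k
k = 2 - (-18) = 20

20


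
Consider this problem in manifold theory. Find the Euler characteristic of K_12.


K_12: V = 12, E = C(12,2) = 66.
chi = V - E = 12 - 66 = -54

-54


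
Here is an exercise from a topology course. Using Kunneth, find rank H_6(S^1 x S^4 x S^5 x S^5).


Each S^d has Poincare polynomial 1 + t^d.
The product S^1 x S^4 x S^5 x S^5 has Poincare polynomial prod(1+t^d_i).
Expanding: b_0=1, b_1=1, b_4=1, b_5=3, b_6=2, b_9=2, b_10=3, b_11=1, b_14=1, b_15=1.
b_6 = 2

2


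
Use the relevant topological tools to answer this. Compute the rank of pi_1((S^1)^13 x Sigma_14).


pi_1(A x B) = pi_1(A) x pi_1(B); rank of abelianization = b_1.
b_1(T^13) = 13, b_1(Sigma_14) = 2*14 = 28.
b_1(product) = 13 + 28 = 41

41


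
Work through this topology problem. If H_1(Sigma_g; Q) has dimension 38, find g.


For a closed orientable surface: b_1 = 2g.
38 = 2g
g = 38 / 2 = 19

19


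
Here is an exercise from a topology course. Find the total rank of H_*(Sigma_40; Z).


For Sigma_40: b_0 = 1, b_1 = 2g = 80, b_2 = 1.
Total = 1 + 80 + 1 = 82

82


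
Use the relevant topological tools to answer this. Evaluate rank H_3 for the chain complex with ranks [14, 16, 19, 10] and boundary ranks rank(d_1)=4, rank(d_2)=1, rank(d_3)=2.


rank H_k = rank(ker d_k) - rank(im d_{k+1}).
rank(ker d_3) = rank(C_3) - rank(d_3) = 10 - 2 = 8.
rank(im d_{3+1}) = 0.
rank H_3 = 8 - 0 = 8

8


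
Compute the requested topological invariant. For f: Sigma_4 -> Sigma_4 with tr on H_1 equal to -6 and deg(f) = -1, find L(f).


L(f) = tr(f_0*) - tr(f_1*) + tr(f_2*).
= 1 - (-6) + (-1)
= 6

6


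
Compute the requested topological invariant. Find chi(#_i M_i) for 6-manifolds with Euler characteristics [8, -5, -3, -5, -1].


For n-manifolds: chi(A#B) = chi(A) + chi(B) - chi(S^6).
chi(S^6) = 1 + (-1)^6 = 2.
chi(#) = (sum chi_i) - (5-1)*chi(S^6) = -6 - 4*2 = -14

-14


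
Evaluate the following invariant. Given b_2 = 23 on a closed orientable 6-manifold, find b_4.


Poincare duality for closed orientable n-manifolds: b_k = b_{n-k}.
Here n = 6, so b_4 = b_2 = 23

23


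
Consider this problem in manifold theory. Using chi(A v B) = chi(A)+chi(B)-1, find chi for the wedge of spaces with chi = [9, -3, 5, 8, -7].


chi(A v B) = chi(A) + chi(B) - 1 (one point identified).
For 5 spaces: chi = (sum chi_i) - (5 - 1).
sum = 12; chi = 12 - 4 = 8

8


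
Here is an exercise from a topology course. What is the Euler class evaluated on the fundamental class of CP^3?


For any closed oriented manifold, <e(TM),[M]> = chi(M).
chi(CP^3) = 3+1 = 4

4


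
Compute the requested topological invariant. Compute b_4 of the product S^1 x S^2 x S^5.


Each S^d has Poincare polynomial 1 + t^d.
The product S^1 x S^2 x S^5 has Poincare polynomial prod(1+t^d_i).
Expanding: b_0=1, b_1=1, b_2=1, b_3=1, b_5=1, b_6=1, b_7=1, b_8=1.
b_4 = 0

0


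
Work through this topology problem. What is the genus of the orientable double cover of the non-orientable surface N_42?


chi(N_42) = 2 - 42 = -40.
Double cover: chi(Sigma_g) = 2 * chi(N_42) = 2*(-40) = -80.
2 - 2g = -80, so g = (2 - (-80))/2 = 82/2 = 41

41


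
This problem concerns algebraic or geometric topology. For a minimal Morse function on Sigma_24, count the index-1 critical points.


A perfect Morse function has m_k = b_k.
For Sigma_24: b_0=1, b_1=2g=48, b_2=1.
Saddles m_1 = 2g = 48

48


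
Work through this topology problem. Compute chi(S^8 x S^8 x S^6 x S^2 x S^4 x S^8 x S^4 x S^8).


chi is multiplicative: chi(X x Y) = chi(X) chi(Y).
Each even-dim sphere has chi = 2. There are 8 factors.
chi = 2^8 = 256

256


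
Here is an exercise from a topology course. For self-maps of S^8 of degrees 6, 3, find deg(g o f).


Degree is multiplicative under composition: deg(g o f) = deg(g) * deg(f).
= 3 * 6 = 18

18


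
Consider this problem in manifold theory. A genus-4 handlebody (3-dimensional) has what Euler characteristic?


A genus-g handlebody deformation retracts to a wedge of g circles.
chi(vee_g S^1) = 1 - g.
chi(H_4) = 1 - 4 = -3

-3


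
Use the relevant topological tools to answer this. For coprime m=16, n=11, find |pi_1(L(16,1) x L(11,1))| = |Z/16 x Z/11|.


pi_1(X x Y) = pi_1(X) x pi_1(Y).
pi_1(L(16,1)) = Z/16, pi_1(L(11,1)) = Z/11.
|Z/16 x Z/11| = 16 * 11 = 176

176


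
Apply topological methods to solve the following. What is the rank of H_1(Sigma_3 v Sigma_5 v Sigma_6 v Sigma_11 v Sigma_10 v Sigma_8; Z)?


For a wedge X v Y: reduced H_k(X v Y) = H_k(X) + H_k(Y).
Each Sigma_g contributes b_1 = 2g.
b_1 = 6 + 10 + 12 + 22 + 20 + 16 = 86

86


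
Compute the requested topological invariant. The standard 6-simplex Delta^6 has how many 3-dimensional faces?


Delta^6 has 6+1 vertices. A 3-face is a choice of 3+1 vertices.
f_3 = C(6+1, 3+1) = C(7,4) = 35

35


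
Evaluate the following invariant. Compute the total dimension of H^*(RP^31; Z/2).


H^k(RP^31; Z/2) = Z/2 for each 0 <= k <= 31.
Total dimension = 31 + 1 = 32

32


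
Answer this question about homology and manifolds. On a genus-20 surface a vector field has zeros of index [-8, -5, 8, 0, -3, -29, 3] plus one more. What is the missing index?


Poincare-Hopf: sum of indices = chi(M).
chi(Sigma_20) = 2 - 2*20 = -38.
Sum of known indices = -34.
x = chi - (sum known) = -38 - (-34) = -4

-4


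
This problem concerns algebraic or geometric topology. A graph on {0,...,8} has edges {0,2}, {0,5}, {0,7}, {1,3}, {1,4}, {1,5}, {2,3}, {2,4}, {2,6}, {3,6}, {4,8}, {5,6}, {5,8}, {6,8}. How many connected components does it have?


Run DFS/union-find over 9 vertices.
V = 9, E = 14.
Number of components = 1

1


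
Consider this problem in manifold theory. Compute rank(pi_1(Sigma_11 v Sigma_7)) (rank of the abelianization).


For a wedge: H_1(A v B) = H_1(A) + H_1(B).
b_1(Sigma_11) = 22, b_1(Sigma_7) = 14.
b_1 = 22 + 14 = 36

36


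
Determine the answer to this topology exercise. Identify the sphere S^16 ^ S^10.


S^m ^ S^n = S^{m+n}.
k = 16 + 10 = 26

26


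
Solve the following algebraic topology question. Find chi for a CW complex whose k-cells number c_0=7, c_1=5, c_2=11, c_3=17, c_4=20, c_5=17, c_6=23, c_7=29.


chi = sum_k (-1)^k c_k.
= (-1)^0*7 + (-1)^1*5 + (-1)^2*11 + (-1)^3*17 + (-1)^4*20 + (-1)^5*17 + (-1)^6*23 + (-1)^7*29
= (7) + (-5) + (11) + (-17) + (20) + (-17) + (23) + (-29)
= -7

-7


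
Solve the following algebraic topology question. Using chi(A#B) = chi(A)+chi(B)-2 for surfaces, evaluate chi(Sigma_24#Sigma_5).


chi(Sigma_24) = 2 - 2*24 = -46
chi(Sigma_5) = 2 - 2*5 = -8
For surfaces: chi(A#B) = chi(A) + chi(B) - 2.
chi = -46 + -8 - 2 = -56

-56


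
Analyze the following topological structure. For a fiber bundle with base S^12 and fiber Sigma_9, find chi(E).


chi(S^12) = 2 (n even), chi(Sigma_9) = 2 - 2*9 = -16.
chi(E) = 2 * (-16) = -32

-32


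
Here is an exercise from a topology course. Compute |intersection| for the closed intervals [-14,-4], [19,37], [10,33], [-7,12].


Intersection = [max(a_i), min(b_i)] = [19, -4].
Since 19 > -4, the intersection is empty.
Length = 0

0


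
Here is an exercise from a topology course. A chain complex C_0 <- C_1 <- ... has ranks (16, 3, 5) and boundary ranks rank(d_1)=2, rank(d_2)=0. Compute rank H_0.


rank H_k = rank(ker d_k) - rank(im d_{k+1}).
rank(ker d_0) = rank(C_0) - rank(d_0) = 16 - 0 = 16.
rank(im d_{0+1}) = 2.
rank H_0 = 16 - 2 = 14

14


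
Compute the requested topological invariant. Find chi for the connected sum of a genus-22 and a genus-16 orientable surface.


chi(Sigma_22) = 2 - 2*22 = -42
chi(Sigma_16) = 2 - 2*16 = -30
For surfaces: chi(A#B) = chi(A) + chi(B) - 2.
chi = -42 + -30 - 2 = -74

-74


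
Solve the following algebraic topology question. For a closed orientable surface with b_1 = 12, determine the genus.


For a closed orientable surface: b_1 = 2g.
12 = 2g
g = 12 / 2 = 6

6


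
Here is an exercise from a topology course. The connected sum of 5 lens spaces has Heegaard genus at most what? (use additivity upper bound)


Heegaard genus satisfies g(A#B) <= g(A) + g(B).
Each lens space has g = 1.
Upper bound: 5 * 1 = 5

5


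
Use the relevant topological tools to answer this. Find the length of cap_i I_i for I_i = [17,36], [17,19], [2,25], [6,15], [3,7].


Intersection = [max(a_i), min(b_i)] = [17, 7].
Since 17 > 7, the intersection is empty.
Length = 0

0


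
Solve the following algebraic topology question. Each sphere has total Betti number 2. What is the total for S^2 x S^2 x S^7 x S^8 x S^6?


Total Betti number is multiplicative under products.
Each S^d (d>=1) has total Betti number 2.
There are 5 sphere factors.
Total = 2^5 = 32

32


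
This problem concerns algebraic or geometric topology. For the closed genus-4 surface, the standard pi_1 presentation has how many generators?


Standard presentation: pi_1(Sigma_g) = <a_1,b_1,...,a_g,b_g | [a_1,b_1]...[a_g,b_g] = 1>.
Number of generators = 2g = 2*4 = 8

8


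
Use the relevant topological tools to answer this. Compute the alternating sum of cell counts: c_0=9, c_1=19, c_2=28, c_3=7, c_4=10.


chi = sum_k (-1)^k c_k.
= (-1)^0*9 + (-1)^1*19 + (-1)^2*28 + (-1)^3*7 + (-1)^4*10
= (9) + (-19) + (28) + (-7) + (10)
= 21

21


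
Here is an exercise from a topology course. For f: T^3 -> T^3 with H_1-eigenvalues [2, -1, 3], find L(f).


For a torus self-map: L(f) = det(I - A) where A acts on H_1.
L(f) = (1-2) * (1--1) * (1-3) = -1 * 2 * -2 = 4

4


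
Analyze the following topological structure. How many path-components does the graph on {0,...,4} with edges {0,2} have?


Run DFS/union-find over 5 vertices.
V = 5, E = 1.
Number of components = 4

4


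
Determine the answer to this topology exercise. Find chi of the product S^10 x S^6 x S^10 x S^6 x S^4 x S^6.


chi is multiplicative: chi(X x Y) = chi(X) chi(Y).
Each even-dim sphere has chi = 2. There are 6 factors.
chi = 2^6 = 64

64


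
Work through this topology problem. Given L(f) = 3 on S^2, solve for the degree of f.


L(f) = 1 + (-1)^2 deg(f) on S^2.
3 = 1 + (-1)^2 * deg(f)
(-1)^2 * deg(f) = 2
deg(f) = 2

2


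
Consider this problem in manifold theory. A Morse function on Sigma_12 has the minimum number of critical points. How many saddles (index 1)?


A perfect Morse function has m_k = b_k.
For Sigma_12: b_0=1, b_1=2g=24, b_2=1.
Saddles m_1 = 2g = 24

24


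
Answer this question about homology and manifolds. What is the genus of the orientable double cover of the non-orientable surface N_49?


chi(N_49) = 2 - 49 = -47.
Double cover: chi(Sigma_g) = 2 * chi(N_49) = 2*(-47) = -94.
2 - 2g = -94, so g = (2 - (-94))/2 = 96/2 = 48

48


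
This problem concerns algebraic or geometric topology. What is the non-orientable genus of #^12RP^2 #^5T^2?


Since a >= 1, the sum is non-orientable; each T^2 can be replaced by RP^2 # RP^2 (since T^2#RP^2 = 3RP^2).
Total crosscaps k = 12 + 2*5 = 22.
Check via chi: chi = 12*1 + 5*0 - (12+5-1)*2 = -20 = 2 - k = -20. Consistent.

22


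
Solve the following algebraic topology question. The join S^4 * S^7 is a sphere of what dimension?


Join of spheres: S^m * S^n = S^{m+n+1}.
dim = 4 + 7 + 1 = 12

12


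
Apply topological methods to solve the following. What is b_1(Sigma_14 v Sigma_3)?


For a wedge: H_1(A v B) = H_1(A) + H_1(B).
b_1(Sigma_14) = 28, b_1(Sigma_3) = 6.
b_1 = 28 + 6 = 34

34


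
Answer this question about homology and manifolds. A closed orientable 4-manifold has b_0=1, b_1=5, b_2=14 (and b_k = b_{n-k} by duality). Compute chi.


By Poincare duality b_k = b_{4-k}, so full Betti numbers: b_0=1, b_1=5, b_2=14, b_3=5, b_4=1.
chi = sum (-1)^k b_k = 6

6


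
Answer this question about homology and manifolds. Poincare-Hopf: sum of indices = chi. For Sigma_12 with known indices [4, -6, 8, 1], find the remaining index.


Poincare-Hopf: sum of indices = chi(M).
chi(Sigma_12) = 2 - 2*12 = -22.
Sum of known indices = 7.
x = chi - (sum known) = -22 - (7) = -29

-29


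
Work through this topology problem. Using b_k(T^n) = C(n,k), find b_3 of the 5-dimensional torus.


By the Kunneth formula, b_k(T^n) = C(n,k).
b_3(T^5) = C(5,3).
C(5,3) = 5!/(3!*2!) = 10

10


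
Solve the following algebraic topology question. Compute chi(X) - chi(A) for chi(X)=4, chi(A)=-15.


Relative Euler characteristic: chi(X, A) = chi(X) - chi(A).
= 4 - (-15) = 19

19


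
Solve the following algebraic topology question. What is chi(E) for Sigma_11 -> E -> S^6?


chi(S^6) = 2 (n even), chi(Sigma_11) = 2 - 2*11 = -20.
chi(E) = 2 * (-20) = -40

-40


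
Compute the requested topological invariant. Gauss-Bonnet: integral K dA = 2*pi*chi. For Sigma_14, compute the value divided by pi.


Gauss-Bonnet: integral K dA = 2*pi*chi(M).
chi(Sigma_14) = 2 - 2*14 = -26.
(integral K dA)/pi = 2*chi = 2*(-26) = -52

-52


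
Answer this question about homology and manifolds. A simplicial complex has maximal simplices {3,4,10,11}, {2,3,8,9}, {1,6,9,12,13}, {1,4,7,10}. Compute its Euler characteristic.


Enumerate all faces; f-vector: f_0=12, f_1=27, f_2=22, f_3=8, f_4=1.
chi = sum (-1)^k f_k = 0

0


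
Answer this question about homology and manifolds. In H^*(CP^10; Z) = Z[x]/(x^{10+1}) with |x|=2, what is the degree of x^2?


|x| = 2 in H^*(CP^n).
|x^2| = 2 * |x| = 2 * 2 = 4

4


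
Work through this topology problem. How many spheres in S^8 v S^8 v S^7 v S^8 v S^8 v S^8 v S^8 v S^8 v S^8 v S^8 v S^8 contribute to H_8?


For a wedge of spheres, H_k (k>0) is free on one generator per sphere of dimension k.
Spheres of dimension 8: count = 10.
b_8 = 10

10


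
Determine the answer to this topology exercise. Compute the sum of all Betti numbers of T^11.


b_k(T^11) = C(11,k), so the sum over k is sum_k C(11,k) = 2^11.
Total = 2^11 = 2048

2048


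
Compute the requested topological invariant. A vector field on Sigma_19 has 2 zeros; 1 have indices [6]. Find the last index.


Poincare-Hopf: sum of indices = chi(M).
chi(Sigma_19) = 2 - 2*19 = -36.
Sum of known indices = 6.
x = chi - (sum known) = -36 - (6) = -42

-42


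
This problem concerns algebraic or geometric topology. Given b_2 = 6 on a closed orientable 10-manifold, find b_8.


Poincare duality for closed orientable n-manifolds: b_k = b_{n-k}.
Here n = 10, so b_8 = b_2 = 6

6


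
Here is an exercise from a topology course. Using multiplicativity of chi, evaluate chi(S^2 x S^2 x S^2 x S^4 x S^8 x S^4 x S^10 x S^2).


chi is multiplicative: chi(X x Y) = chi(X) chi(Y).
Each even-dim sphere has chi = 2. There are 8 factors.
chi = 2^8 = 256

256


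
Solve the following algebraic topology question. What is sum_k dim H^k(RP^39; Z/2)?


H^k(RP^39; Z/2) = Z/2 for each 0 <= k <= 39.
Total dimension = 39 + 1 = 40

40


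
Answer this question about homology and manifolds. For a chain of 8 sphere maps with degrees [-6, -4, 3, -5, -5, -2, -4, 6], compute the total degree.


Degree is multiplicative: deg(composition) = product of degrees.
= (-6) * (-4) * (3) * (-5) * (-5) * (-2) * (-4) * (6) = 86400

86400


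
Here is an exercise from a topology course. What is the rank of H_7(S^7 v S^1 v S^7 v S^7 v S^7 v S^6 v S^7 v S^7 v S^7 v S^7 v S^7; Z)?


For a wedge of spheres, H_k (k>0) is free on one generator per sphere of dimension k.
Spheres of dimension 7: count = 9.
b_7 = 9

9


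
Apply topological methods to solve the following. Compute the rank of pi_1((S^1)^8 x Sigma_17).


pi_1(A x B) = pi_1(A) x pi_1(B); rank of abelianization = b_1.
b_1(T^8) = 8, b_1(Sigma_17) = 2*17 = 34.
b_1(product) = 8 + 34 = 42

42


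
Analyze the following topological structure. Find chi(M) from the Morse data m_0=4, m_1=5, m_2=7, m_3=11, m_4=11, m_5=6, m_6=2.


Morse theory: chi(M) = sum_k (-1)^k m_k where m_k = #(index-k critical points).
= (4) + (-5) + (7) + (-11) + (11) + (-6) + (2) = 2

2


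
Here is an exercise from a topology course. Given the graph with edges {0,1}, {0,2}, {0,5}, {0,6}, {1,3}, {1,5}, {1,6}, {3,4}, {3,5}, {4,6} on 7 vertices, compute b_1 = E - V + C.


b_1 = E - V + (number of components).
E = 10, V = 7, components = 1.
b_1 = 10 - 7 + 1 = 4

4


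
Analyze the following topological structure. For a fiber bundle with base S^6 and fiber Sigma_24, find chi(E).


chi(S^6) = 2 (n even), chi(Sigma_24) = 2 - 2*24 = -46.
chi(E) = 2 * (-46) = -92

-92


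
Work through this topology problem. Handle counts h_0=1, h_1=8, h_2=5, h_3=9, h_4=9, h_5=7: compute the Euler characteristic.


Handles of index k contribute (-1)^k to chi (same as CW cells).
chi = (1) + (-8) + (5) + (-9) + (9) + (-7) = -9

-9


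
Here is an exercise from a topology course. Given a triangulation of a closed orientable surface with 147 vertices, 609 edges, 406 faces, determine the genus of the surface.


chi = V - E + F = 147 - 609 + 406 = -56
For orientable closed surface: chi = 2 - 2g, so g = (2 - chi)/2.
g = (2 - (-56)) / 2 = 58 / 2 = 29

29


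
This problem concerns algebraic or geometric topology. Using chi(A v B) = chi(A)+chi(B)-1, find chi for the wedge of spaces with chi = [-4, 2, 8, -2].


chi(A v B) = chi(A) + chi(B) - 1 (one point identified).
For 4 spaces: chi = (sum chi_i) - (4 - 1).
sum = 4; chi = 4 - 3 = 1

1


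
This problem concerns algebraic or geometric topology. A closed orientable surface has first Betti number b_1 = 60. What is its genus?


For a closed orientable surface: b_1 = 2g.
60 = 2g
g = 60 / 2 = 30

30


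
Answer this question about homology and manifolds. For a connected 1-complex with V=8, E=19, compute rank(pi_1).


For a connected graph: rank(pi_1) = b_1 = E - V + 1 = 1 - chi.
chi = V - E = 8 - 19 = -11.
rank = 1 - (-11) = 19 - 8 + 1 = 12

12


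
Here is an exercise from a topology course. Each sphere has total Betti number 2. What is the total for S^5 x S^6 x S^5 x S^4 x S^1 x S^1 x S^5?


Total Betti number is multiplicative under products.
Each S^d (d>=1) has total Betti number 2.
There are 7 sphere factors.
Total = 2^7 = 128

128


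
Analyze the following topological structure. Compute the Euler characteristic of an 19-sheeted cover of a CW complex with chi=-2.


For a finite covering: chi(E) = (number of sheets) * chi(B).
chi(E) = 19 * (-2) = -38

-38


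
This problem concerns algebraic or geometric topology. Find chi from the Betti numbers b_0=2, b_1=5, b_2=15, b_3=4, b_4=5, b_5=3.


chi = sum_k (-1)^k b_k.
= (2) + (-5) + (15) + (-4) + (5) + (-3)
= 10

10


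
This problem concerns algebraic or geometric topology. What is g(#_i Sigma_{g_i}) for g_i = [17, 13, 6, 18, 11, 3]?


Genus is additive under connected sum of orientable surfaces.
g = 17 + 13 + 6 + 18 + 11 + 3 = 68

68


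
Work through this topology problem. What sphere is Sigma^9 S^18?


Each suspension raises dimension by 1: Sigma S^n = S^{n+1}.
Sigma^9 S^18 = S^{18+9} = S^27

27


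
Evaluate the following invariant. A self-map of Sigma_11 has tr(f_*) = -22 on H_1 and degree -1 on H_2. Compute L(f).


L(f) = tr(f_0*) - tr(f_1*) + tr(f_2*).
= 1 - (-22) + (-1)
= 22

22


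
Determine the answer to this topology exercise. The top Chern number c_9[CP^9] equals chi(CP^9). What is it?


For any closed oriented manifold, <e(TM),[M]> = chi(M).
chi(CP^9) = 9+1 = 10

10


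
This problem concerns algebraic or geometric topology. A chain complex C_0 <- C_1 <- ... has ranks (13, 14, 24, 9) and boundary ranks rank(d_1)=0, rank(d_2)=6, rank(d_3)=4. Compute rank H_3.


rank H_k = rank(ker d_k) - rank(im d_{k+1}).
rank(ker d_3) = rank(C_3) - rank(d_3) = 9 - 4 = 5.
rank(im d_{3+1}) = 0.
rank H_3 = 5 - 0 = 5

5


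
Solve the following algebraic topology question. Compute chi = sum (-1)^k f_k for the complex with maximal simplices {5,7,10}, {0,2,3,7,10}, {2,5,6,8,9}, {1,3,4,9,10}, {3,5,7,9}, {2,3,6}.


Enumerate all faces; f-vector: f_0=11, f_1=34, f_2=36, f_3=16, f_4=3.
chi = sum (-1)^k f_k = 0

0


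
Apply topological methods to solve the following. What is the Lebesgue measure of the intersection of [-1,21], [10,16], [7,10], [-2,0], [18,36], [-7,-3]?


Intersection = [max(a_i), min(b_i)] = [18, -3].
Since 18 > -3, the intersection is empty.
Length = 0

0


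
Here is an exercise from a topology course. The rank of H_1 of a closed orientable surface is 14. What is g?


For a closed orientable surface: b_1 = 2g.
14 = 2g
g = 14 / 2 = 7

7


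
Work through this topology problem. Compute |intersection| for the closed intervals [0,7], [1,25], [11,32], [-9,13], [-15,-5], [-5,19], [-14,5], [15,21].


Intersection = [max(a_i), min(b_i)] = [15, -5].
Since 15 > -5, the intersection is empty.
Length = 0

0


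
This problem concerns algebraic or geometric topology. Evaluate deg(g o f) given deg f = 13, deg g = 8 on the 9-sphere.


Degree is multiplicative under composition: deg(g o f) = deg(g) * deg(f).
= 8 * 13 = 104

104


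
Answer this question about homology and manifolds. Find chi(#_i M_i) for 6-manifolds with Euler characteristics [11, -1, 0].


For n-manifolds: chi(A#B) = chi(A) + chi(B) - chi(S^6).
chi(S^6) = 1 + (-1)^6 = 2.
chi(#) = (sum chi_i) - (3-1)*chi(S^6) = 10 - 2*2 = 6

6


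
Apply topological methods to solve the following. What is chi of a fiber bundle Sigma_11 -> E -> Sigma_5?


For a fiber bundle F -> E -> B (with CW structure): chi(E) = chi(B) * chi(F).
chi(Sigma_5) = -8, chi(Sigma_11) = -20.
chi(E) = (-8) * (-20) = 160

160


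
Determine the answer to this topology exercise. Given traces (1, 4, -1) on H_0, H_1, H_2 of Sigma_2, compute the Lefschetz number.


L(f) = tr(f_0*) - tr(f_1*) + tr(f_2*).
= 1 - (4) + (-1)
= -4

-4


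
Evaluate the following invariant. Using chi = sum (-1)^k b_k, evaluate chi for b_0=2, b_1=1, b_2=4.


chi = sum_k (-1)^k b_k.
= (2) + (-1) + (4)
= 5

5


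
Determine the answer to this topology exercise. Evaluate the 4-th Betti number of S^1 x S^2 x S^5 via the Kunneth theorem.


Each S^d has Poincare polynomial 1 + t^d.
The product S^1 x S^2 x S^5 has Poincare polynomial prod(1+t^d_i).
Expanding: b_0=1, b_1=1, b_2=1, b_3=1, b_5=1, b_6=1, b_7=1, b_8=1.
b_4 = 0

0


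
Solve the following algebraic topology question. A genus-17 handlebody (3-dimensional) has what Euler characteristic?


A genus-g handlebody deformation retracts to a wedge of g circles.
chi(vee_g S^1) = 1 - g.
chi(H_17) = 1 - 17 = -16

-16


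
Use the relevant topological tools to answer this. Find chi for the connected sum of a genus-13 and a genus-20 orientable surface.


chi(Sigma_13) = 2 - 2*13 = -24
chi(Sigma_20) = 2 - 2*20 = -38
For surfaces: chi(A#B) = chi(A) + chi(B) - 2.
chi = -24 + -38 - 2 = -64

-64


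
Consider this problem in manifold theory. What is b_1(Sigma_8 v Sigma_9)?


For a wedge: H_1(A v B) = H_1(A) + H_1(B).
b_1(Sigma_8) = 16, b_1(Sigma_9) = 18.
b_1 = 16 + 18 = 34

34


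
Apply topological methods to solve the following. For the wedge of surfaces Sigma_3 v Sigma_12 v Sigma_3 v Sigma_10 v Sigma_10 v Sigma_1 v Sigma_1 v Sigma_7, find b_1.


For a wedge X v Y: reduced H_k(X v Y) = H_k(X) + H_k(Y).
Each Sigma_g contributes b_1 = 2g.
b_1 = 6 + 24 + 6 + 20 + 20 + 2 + 2 + 14 = 94

94


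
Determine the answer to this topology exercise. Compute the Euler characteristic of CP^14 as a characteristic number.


For any closed oriented manifold, <e(TM),[M]> = chi(M).
chi(CP^14) = 14+1 = 15

15


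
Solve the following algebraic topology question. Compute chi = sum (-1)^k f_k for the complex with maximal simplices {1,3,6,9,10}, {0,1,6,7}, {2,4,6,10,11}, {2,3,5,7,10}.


Enumerate all faces; f-vector: f_0=11, f_1=32, f_2=34, f_3=16, f_4=3.
chi = sum (-1)^k f_k = 0

0


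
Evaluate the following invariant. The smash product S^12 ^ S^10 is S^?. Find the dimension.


S^m ^ S^n = S^{m+n}.
k = 12 + 10 = 22

22


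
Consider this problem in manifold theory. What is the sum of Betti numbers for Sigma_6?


For Sigma_6: b_0 = 1, b_1 = 2g = 12, b_2 = 1.
Total = 1 + 12 + 1 = 14

14


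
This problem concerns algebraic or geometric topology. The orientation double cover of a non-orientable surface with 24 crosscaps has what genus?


chi(N_24) = 2 - 24 = -22.
Double cover: chi(Sigma_g) = 2 * chi(N_24) = 2*(-22) = -44.
2 - 2g = -44, so g = (2 - (-44))/2 = 46/2 = 23

23


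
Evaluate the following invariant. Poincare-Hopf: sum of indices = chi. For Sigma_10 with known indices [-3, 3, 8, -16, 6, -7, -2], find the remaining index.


Poincare-Hopf: sum of indices = chi(M).
chi(Sigma_10) = 2 - 2*10 = -18.
Sum of known indices = -11.
x = chi - (sum known) = -18 - (-11) = -7

-7


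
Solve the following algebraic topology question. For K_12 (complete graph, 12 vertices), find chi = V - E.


K_12: V = 12, E = C(12,2) = 66.
chi = V - E = 12 - 66 = -54

-54


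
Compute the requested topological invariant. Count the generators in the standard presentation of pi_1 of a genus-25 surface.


Standard presentation: pi_1(Sigma_g) = <a_1,b_1,...,a_g,b_g | [a_1,b_1]...[a_g,b_g] = 1>.
Number of generators = 2g = 2*25 = 50

50


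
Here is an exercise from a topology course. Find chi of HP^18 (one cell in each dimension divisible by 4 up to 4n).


HP^18 has one cell in each dimension 0, 4, ..., 4*18 (18+1 cells, all even-dim).
chi = 18 + 1 = 19

19


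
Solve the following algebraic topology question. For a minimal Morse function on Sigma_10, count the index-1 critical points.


A perfect Morse function has m_k = b_k.
For Sigma_10: b_0=1, b_1=2g=20, b_2=1.
Saddles m_1 = 2g = 20

20


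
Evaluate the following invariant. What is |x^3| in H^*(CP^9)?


|x| = 2 in H^*(CP^n).
|x^3| = 3 * |x| = 3 * 2 = 6

6


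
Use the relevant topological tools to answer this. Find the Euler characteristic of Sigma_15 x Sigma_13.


chi(Sigma_15) = 2 - 2*15 = -28
chi(Sigma_13) = 2 - 2*13 = -24
chi(product) = (-28) * (-24) = 672

672


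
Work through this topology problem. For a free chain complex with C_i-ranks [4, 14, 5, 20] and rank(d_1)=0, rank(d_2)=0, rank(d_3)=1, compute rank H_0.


rank H_k = rank(ker d_k) - rank(im d_{k+1}).
rank(ker d_0) = rank(C_0) - rank(d_0) = 4 - 0 = 4.
rank(im d_{0+1}) = 0.
rank H_0 = 4 - 0 = 4

4


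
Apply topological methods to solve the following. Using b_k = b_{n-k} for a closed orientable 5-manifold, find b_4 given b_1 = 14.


Poincare duality for closed orientable n-manifolds: b_k = b_{n-k}.
Here n = 5, so b_4 = b_1 = 14

14


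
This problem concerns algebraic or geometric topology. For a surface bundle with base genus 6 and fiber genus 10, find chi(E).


For a fiber bundle F -> E -> B (with CW structure): chi(E) = chi(B) * chi(F).
chi(Sigma_6) = -10, chi(Sigma_10) = -18.
chi(E) = (-10) * (-18) = 180

180


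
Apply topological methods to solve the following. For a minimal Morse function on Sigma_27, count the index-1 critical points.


A perfect Morse function has m_k = b_k.
For Sigma_27: b_0=1, b_1=2g=54, b_2=1.
Saddles m_1 = 2g = 54

54


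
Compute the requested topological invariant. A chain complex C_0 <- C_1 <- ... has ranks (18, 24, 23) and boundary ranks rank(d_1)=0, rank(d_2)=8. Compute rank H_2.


rank H_k = rank(ker d_k) - rank(im d_{k+1}).
rank(ker d_2) = rank(C_2) - rank(d_2) = 23 - 8 = 15.
rank(im d_{2+1}) = 0.
rank H_2 = 15 - 0 = 15

15


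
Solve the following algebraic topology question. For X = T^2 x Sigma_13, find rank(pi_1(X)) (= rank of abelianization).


pi_1(A x B) = pi_1(A) x pi_1(B); rank of abelianization = b_1.
b_1(T^2) = 2, b_1(Sigma_13) = 2*13 = 26.
b_1(product) = 2 + 26 = 28

28


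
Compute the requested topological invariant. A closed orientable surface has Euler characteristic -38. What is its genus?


chi = 2 - 2g for closed orientable surfaces.
-38 = 2 - 2g
2g = 2 - (-38) = 40
g = 20

20


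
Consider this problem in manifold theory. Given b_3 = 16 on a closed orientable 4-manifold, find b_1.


Poincare duality for closed orientable n-manifolds: b_k = b_{n-k}.
Here n = 4, so b_1 = b_3 = 16

16


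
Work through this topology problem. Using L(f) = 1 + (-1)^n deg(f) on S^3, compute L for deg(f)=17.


On S^3: L(f) = tr(f_0*) + (-1)^3 tr(f_3*) = 1 + (-1)^3 * deg(f).
L(f) = 1 + (-1)^3 * 17 = 1 + -17 = -16

-16


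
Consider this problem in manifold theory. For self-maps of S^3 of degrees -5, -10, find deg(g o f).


Degree is multiplicative under composition: deg(g o f) = deg(g) * deg(f).
= -10 * -5 = 50

50


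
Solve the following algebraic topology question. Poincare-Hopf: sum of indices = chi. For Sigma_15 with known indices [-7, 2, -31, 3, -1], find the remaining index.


Poincare-Hopf: sum of indices = chi(M).
chi(Sigma_15) = 2 - 2*15 = -28.
Sum of known indices = -34.
x = chi - (sum known) = -28 - (-34) = 6

6


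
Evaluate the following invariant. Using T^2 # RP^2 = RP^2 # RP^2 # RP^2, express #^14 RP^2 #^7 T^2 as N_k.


Since a >= 1, the sum is non-orientable; each T^2 can be replaced by RP^2 # RP^2 (since T^2#RP^2 = 3RP^2).
Total crosscaps k = 14 + 2*7 = 28.
Check via chi: chi = 14*1 + 7*0 - (14+7-1)*2 = -26 = 2 - k = -26. Consistent.

28


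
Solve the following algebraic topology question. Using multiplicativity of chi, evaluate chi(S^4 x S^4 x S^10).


chi is multiplicative: chi(X x Y) = chi(X) chi(Y).
Each even-dim sphere has chi = 2. There are 3 factors.
chi = 2^3 = 8

8


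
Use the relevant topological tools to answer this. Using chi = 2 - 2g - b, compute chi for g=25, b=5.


For a compact orientable surface with genus g and b boundary components: chi = 2 - 2g - b.
chi = 2 - 2*25 - 5 = 2 - 50 - 5 = -53

-53


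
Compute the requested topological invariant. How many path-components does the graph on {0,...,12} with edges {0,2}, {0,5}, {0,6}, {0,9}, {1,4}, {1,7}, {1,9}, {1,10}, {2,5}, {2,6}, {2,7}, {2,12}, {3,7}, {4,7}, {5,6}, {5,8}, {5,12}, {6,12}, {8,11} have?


Run DFS/union-find over 13 vertices.
V = 13, E = 19.
Number of components = 1

1


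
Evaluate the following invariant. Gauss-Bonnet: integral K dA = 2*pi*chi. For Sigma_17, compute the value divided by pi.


Gauss-Bonnet: integral K dA = 2*pi*chi(M).
chi(Sigma_17) = 2 - 2*17 = -32.
(integral K dA)/pi = 2*chi = 2*(-32) = -64

-64


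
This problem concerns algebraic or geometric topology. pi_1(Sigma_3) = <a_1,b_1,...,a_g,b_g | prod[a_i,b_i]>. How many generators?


Standard presentation: pi_1(Sigma_g) = <a_1,b_1,...,a_g,b_g | [a_1,b_1]...[a_g,b_g] = 1>.
Number of generators = 2g = 2*3 = 6

6


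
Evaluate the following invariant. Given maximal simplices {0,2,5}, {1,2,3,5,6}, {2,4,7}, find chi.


Enumerate all faces; f-vector: f_0=8, f_1=15, f_2=12, f_3=5, f_4=1.
chi = sum (-1)^k f_k = 1

1


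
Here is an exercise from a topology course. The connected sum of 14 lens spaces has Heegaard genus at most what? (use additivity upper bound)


Heegaard genus satisfies g(A#B) <= g(A) + g(B).
Each lens space has g = 1.
Upper bound: 14 * 1 = 14

14


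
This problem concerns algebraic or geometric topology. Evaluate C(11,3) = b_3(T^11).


By the Kunneth formula, b_k(T^n) = C(n,k).
b_3(T^11) = C(11,3).
C(11,3) = 11!/(3!*8!) = 165

165


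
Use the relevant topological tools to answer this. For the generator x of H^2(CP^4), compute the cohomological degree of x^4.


|x| = 2 in H^*(CP^n).
|x^4| = 4 * |x| = 4 * 2 = 8

8


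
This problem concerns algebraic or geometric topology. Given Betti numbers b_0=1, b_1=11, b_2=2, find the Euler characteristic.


chi = sum_k (-1)^k b_k.
= (1) + (-11) + (2)
= -8

-8


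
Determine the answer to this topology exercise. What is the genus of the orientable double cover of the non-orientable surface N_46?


chi(N_46) = 2 - 46 = -44.
Double cover: chi(Sigma_g) = 2 * chi(N_46) = 2*(-44) = -88.
2 - 2g = -88, so g = (2 - (-88))/2 = 90/2 = 45

45


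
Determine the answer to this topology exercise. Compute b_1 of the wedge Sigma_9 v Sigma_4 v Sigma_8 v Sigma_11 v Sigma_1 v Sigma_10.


For a wedge X v Y: reduced H_k(X v Y) = H_k(X) + H_k(Y).
Each Sigma_g contributes b_1 = 2g.
b_1 = 18 + 8 + 16 + 22 + 2 + 20 = 86

86


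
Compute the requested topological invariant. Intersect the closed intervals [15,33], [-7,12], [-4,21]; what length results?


Intersection = [max(a_i), min(b_i)] = [15, 12].
Since 15 > 12, the intersection is empty.
Length = 0

0


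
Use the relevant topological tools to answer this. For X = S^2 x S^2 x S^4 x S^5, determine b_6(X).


Each S^d has Poincare polynomial 1 + t^d.
The product S^2 x S^2 x S^4 x S^5 has Poincare polynomial prod(1+t^d_i).
Expanding: b_0=1, b_2=2, b_4=2, b_5=1, b_6=2, b_7=2, b_8=1, b_9=2, b_11=2, b_13=1.
b_6 = 2

2


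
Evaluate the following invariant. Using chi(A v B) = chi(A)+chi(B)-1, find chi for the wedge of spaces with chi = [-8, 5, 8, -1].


chi(A v B) = chi(A) + chi(B) - 1 (one point identified).
For 4 spaces: chi = (sum chi_i) - (4 - 1).
sum = 4; chi = 4 - 3 = 1

1


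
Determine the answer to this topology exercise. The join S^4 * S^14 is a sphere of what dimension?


Join of spheres: S^m * S^n = S^{m+n+1}.
dim = 4 + 14 + 1 = 19

19


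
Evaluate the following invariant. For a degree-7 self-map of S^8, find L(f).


On S^8: L(f) = tr(f_0*) + (-1)^8 tr(f_8*) = 1 + (-1)^8 * deg(f).
L(f) = 1 + (-1)^8 * 7 = 1 + 7 = 8

8


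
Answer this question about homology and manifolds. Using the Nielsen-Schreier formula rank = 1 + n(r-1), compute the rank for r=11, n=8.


Nielsen-Schreier: an index-n subgroup of F_r is free of rank 1 + n(r-1).
Equivalently: chi(cover) = n*chi(base); chi(vee_r S^1) = 1 - 11 = -10.
chi(E) = 8*(-10) = -80; rank = 1 - chi(E) = 1 - (-80) = 81.
rank = 1 + 8*(11-1) = 1 + 80 = 81

81


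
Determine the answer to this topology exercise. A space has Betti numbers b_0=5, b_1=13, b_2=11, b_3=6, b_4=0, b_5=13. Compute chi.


chi = sum_k (-1)^k b_k.
= (5) + (-13) + (11) + (-6) + (0) + (-13)
= -16

-16


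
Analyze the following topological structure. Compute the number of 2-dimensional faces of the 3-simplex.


Delta^3 has 3+1 vertices. A 2-face is a choice of 2+1 vertices.
f_2 = C(3+1, 2+1) = C(4,3) = 4

4


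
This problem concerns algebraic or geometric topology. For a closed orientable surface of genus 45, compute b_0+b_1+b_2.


For Sigma_45: b_0 = 1, b_1 = 2g = 90, b_2 = 1.
Total = 1 + 90 + 1 = 92

92


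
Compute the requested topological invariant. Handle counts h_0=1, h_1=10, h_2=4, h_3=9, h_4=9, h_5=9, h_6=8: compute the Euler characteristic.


Handles of index k contribute (-1)^k to chi (same as CW cells).
chi = (1) + (-10) + (4) + (-9) + (9) + (-9) + (8) = -6

-6


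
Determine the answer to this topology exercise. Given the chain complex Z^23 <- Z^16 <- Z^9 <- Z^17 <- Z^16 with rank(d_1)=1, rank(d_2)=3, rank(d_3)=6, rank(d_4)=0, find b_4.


rank H_k = rank(ker d_k) - rank(im d_{k+1}).
rank(ker d_4) = rank(C_4) - rank(d_4) = 16 - 0 = 16.
rank(im d_{4+1}) = 0.
rank H_4 = 16 - 0 = 16

16


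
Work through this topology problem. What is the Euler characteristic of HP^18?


HP^18 has one cell in each dimension 0, 4, ..., 4*18 (18+1 cells, all even-dim).
chi = 18 + 1 = 19

19


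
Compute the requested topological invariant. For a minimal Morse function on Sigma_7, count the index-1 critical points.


A perfect Morse function has m_k = b_k.
For Sigma_7: b_0=1, b_1=2g=14, b_2=1.
Saddles m_1 = 2g = 14

14


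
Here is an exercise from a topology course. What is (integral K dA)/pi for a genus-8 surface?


Gauss-Bonnet: integral K dA = 2*pi*chi(M).
chi(Sigma_8) = 2 - 2*8 = -14.
(integral K dA)/pi = 2*chi = 2*(-14) = -28

-28


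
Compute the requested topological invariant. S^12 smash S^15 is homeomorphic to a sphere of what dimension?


S^m ^ S^n = S^{m+n}.
k = 12 + 15 = 27

27


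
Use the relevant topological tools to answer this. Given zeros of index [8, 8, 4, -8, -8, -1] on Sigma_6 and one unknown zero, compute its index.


Poincare-Hopf: sum of indices = chi(M).
chi(Sigma_6) = 2 - 2*6 = -10.
Sum of known indices = 3.
x = chi - (sum known) = -10 - (3) = -13

-13


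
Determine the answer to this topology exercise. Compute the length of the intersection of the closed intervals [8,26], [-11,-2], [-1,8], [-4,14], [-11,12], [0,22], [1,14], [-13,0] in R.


Intersection = [max(a_i), min(b_i)] = [8, -2].
Since 8 > -2, the intersection is empty.
Length = 0

0


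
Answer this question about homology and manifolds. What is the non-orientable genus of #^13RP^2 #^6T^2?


Since a >= 1, the sum is non-orientable; each T^2 can be replaced by RP^2 # RP^2 (since T^2#RP^2 = 3RP^2).
Total crosscaps k = 13 + 2*6 = 25.
Check via chi: chi = 13*1 + 6*0 - (13+6-1)*2 = -23 = 2 - k = -23. Consistent.

25
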